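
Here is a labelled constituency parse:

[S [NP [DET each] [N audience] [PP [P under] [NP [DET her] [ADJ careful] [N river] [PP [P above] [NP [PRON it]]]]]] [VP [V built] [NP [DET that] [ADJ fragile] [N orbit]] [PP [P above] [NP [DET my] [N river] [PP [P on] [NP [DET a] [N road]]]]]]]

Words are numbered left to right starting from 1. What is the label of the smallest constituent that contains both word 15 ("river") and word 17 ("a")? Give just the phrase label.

NP

The smallest bracket enclosing both words is [NP my river on a road], so the label is NP.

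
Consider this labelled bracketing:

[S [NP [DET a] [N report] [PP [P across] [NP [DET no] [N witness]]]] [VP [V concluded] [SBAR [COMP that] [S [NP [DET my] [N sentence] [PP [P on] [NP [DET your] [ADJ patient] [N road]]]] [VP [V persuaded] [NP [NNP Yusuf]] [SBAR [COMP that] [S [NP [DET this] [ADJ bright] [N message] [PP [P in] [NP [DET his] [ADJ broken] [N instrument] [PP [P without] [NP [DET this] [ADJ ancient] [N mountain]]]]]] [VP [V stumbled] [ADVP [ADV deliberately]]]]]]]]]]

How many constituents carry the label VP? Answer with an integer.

3

The VP constituents are: [VP concluded that my sentence on your patient road persuaded Yusuf that this bright message in his broken instrument without this ancient mountain stumbled deliberately]; [VP persuaded Yusuf that this bright message in his broken instrument without this ancient mountain stumbled deliberately]; [VP stumbled deliberately]. Total: 3.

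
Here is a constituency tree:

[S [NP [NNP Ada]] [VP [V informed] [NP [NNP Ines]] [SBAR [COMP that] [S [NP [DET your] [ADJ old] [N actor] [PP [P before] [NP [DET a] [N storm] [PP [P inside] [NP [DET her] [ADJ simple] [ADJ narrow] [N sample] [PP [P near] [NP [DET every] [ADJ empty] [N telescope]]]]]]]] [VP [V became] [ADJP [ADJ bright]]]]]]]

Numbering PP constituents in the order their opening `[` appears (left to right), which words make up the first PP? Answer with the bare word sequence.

before a storm inside her simple narrow sample near every empty telescope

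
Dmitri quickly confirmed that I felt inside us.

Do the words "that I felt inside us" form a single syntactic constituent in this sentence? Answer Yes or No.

Yes

These words form the whole subordinate clause headed by "that", so yes — one constituent.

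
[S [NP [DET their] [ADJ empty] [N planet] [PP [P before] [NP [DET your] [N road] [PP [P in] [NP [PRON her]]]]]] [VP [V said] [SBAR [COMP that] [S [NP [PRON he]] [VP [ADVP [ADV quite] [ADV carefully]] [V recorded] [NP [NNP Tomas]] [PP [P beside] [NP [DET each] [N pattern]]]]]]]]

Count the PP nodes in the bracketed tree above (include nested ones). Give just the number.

3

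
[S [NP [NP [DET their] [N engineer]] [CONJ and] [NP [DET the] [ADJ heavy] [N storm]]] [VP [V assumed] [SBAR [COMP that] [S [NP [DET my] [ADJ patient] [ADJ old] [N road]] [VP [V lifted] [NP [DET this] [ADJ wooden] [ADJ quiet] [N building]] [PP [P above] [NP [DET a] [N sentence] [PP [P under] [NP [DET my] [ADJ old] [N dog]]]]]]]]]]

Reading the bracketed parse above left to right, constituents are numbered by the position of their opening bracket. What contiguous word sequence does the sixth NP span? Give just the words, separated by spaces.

The NP opening brackets appear, in order, over: "their engineer and the heavy storm"; "their engineer"; "the heavy storm"; "my patient old road"; "this wooden quiet building"; "a sentence under my old dog"; "my old dog". The sixth one spans "a sentence under my old dog".

a sentence under my old dog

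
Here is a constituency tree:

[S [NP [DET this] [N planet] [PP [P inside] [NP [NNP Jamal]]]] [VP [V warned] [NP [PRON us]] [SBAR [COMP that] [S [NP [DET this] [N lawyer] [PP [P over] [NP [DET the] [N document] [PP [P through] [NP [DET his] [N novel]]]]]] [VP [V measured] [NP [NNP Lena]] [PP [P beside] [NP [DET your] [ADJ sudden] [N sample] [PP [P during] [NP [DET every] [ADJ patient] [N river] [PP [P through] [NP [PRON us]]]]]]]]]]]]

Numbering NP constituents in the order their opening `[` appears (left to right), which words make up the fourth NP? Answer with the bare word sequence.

this lawyer over the document through his novel

In left-to-right order the NP constituents are "this planet inside Jamal"; "Jamal"; "us"; "this lawyer over the document through his novel"; "the document through his novel"; "his novel"; "Lena"; "your sudden sample during every patient river through us"; "every patient river through us"; "us". Number 4 is "this lawyer over the document through his novel".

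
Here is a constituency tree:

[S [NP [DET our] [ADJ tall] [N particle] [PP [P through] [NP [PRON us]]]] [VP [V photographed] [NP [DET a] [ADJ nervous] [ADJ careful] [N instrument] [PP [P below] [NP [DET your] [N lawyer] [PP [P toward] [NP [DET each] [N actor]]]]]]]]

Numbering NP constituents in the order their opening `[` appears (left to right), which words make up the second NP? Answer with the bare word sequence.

us

The NP opening brackets appear, in order, over: "our tall particle through us"; "us"; "a nervous careful instrument below your lawyer toward each actor"; "your lawyer toward each actor"; "each actor". The second one spans "us".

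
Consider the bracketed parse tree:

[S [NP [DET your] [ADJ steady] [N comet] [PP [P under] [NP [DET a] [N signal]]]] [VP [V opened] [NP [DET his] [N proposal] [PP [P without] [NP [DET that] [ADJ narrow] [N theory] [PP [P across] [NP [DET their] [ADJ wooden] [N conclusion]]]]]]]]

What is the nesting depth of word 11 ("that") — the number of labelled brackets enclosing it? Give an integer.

6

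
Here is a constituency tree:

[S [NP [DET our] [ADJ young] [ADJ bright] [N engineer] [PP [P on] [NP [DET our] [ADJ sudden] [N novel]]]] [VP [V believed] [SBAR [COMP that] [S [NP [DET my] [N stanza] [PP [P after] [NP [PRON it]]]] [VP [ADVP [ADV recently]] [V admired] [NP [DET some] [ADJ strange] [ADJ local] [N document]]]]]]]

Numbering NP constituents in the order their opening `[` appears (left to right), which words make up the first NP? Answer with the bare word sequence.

our young bright engineer on our sudden novel

In left-to-right order the NP constituents are "our young bright engineer on our sudden novel"; "our sudden novel"; "my stanza after it"; "it"; "some strange local document". Number 1 is "our young bright engineer on our sudden novel".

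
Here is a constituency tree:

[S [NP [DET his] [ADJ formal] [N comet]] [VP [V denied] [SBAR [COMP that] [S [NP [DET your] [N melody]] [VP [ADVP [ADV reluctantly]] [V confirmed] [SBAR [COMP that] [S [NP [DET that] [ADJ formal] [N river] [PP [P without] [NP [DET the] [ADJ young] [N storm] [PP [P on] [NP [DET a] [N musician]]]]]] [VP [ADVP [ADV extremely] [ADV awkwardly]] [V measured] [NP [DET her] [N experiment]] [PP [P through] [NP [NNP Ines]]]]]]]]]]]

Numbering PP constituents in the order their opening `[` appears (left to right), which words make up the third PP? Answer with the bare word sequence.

In left-to-right order the PP constituents are "without the young storm on a musician"; "on a musician"; "through Ines". Number 3 is "through Ines".

through Ines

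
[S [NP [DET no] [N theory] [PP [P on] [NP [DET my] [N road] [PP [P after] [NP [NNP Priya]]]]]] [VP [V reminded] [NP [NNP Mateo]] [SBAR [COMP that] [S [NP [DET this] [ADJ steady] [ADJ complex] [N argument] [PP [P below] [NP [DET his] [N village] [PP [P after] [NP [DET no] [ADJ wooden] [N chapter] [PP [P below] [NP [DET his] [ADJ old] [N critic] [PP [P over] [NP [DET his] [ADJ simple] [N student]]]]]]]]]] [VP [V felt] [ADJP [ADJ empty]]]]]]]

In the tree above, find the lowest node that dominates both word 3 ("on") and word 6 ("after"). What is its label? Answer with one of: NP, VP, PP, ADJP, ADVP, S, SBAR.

Word 3 lies under S → NP → PP → P; word 6 lies under S → NP → PP → NP → PP → P. The lowest shared node is the PP.

PP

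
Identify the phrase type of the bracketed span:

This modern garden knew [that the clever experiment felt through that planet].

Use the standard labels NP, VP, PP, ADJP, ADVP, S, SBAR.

SBAR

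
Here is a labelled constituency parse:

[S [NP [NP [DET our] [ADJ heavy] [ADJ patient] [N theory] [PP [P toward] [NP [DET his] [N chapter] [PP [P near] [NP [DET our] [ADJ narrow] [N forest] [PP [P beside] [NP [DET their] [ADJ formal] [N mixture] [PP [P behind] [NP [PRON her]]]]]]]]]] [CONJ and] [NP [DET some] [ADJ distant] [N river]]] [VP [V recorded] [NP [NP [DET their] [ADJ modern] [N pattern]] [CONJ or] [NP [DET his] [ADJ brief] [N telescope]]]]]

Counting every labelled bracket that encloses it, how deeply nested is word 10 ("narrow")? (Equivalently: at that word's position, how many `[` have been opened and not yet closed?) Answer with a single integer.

8

The word sits inside ADJ, which is inside NP, inside PP, inside NP, inside PP, inside NP, inside NP, inside S — 8 brackets in all.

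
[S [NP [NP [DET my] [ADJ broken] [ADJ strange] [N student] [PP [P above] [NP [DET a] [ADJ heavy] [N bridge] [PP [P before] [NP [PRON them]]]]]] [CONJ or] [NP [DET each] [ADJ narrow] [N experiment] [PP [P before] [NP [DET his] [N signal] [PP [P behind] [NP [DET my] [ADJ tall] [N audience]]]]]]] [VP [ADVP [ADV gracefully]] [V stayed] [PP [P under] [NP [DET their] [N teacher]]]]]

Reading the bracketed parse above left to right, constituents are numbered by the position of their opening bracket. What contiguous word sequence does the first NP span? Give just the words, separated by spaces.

my broken strange student above a heavy bridge before them or each narrow experiment before his signal behind my tall audience

Opening `[NP` markers occur at word positions 1, 1, 6, 10, 12, 16, 19, 25; the first of these opens the constituent [NP my broken strange student above a heavy bridge before them or each narrow experiment before his signal behind my tall audience].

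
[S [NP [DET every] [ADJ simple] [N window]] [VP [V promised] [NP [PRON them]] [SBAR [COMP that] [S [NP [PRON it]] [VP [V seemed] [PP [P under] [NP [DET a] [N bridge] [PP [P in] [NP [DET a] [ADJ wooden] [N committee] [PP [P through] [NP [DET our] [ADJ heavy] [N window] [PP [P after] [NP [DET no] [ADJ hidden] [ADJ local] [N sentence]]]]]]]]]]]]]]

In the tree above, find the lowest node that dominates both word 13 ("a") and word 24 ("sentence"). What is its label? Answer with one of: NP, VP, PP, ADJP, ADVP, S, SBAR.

NP

Word 13 lies under S → VP → SBAR → S → VP → PP → NP → PP → NP → DET; word 24 lies under S → VP → SBAR → S → VP → PP → NP → PP → NP → PP → NP → PP → NP → N. The lowest shared node is the NP.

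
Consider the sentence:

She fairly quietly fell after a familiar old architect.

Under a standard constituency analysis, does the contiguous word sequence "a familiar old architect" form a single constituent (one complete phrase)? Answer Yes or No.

The sequence corresponds to a single NP node — the noun phrase "a familiar old architect".

Yes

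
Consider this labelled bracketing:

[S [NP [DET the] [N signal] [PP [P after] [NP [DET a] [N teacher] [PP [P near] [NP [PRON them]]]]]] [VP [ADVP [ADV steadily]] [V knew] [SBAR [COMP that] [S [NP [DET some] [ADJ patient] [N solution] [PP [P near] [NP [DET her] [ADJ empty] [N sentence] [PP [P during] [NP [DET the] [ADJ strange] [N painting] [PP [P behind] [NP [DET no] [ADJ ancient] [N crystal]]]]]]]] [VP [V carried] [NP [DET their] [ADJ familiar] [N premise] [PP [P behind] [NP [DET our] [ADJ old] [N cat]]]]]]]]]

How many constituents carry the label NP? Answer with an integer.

9

Listing each NP by its span: [NP the signal after a teacher near them]; [NP a teacher near them]; [NP them]; [NP some patient solution near her empty sentence during the strange painting behind no ancient crystal]; [NP her empty sentence during the strange painting behind no ancient crystal]; [NP the strange painting behind no ancient crystal] … — that makes 9.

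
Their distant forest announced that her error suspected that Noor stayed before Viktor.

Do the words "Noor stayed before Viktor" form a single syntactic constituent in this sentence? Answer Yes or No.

The sequence corresponds to a single S node — the clause "Noor stayed before Viktor".

Yes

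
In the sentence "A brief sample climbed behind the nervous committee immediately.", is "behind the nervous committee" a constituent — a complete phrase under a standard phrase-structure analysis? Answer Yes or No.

The sequence corresponds to a single PP node — the prepositional phrase "behind the nervous committee".

Yes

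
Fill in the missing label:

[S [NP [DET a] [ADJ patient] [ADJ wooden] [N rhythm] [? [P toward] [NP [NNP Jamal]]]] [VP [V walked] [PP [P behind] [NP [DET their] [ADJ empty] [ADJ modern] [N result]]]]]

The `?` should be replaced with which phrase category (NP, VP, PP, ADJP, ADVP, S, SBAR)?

PP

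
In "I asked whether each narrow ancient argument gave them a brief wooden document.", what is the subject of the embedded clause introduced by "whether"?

each narrow ancient argument

The subject of the embedded clause introduced by "whether" is the NP immediately before the verb "gave": "each narrow ancient argument".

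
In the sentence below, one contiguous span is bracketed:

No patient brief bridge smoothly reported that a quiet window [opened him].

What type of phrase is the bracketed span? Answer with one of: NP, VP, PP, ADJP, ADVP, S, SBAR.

VP

"opened" is the head of the bracketed span, so the span is a verb phrase: VP.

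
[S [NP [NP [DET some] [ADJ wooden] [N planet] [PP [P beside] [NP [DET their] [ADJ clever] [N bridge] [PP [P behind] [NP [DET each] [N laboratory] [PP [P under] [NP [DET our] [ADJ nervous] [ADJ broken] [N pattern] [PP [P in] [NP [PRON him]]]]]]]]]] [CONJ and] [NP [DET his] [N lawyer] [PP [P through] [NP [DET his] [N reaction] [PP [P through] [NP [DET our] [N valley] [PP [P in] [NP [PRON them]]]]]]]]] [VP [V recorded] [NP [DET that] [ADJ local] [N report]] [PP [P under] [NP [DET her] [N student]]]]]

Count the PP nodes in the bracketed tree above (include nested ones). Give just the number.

8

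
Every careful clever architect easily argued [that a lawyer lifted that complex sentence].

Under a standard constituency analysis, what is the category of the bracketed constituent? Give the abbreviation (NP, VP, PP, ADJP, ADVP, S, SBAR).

SBAR

The span is built around the complementizer "that" — a subordinate clause (SBAR).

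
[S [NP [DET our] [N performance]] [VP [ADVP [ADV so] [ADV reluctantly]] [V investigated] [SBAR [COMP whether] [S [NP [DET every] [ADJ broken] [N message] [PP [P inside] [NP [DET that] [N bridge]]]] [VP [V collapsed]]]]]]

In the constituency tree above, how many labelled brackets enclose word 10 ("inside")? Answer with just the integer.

The word sits inside P, which is inside PP, inside NP, inside S, inside SBAR, inside VP, inside S — 7 brackets in all.

7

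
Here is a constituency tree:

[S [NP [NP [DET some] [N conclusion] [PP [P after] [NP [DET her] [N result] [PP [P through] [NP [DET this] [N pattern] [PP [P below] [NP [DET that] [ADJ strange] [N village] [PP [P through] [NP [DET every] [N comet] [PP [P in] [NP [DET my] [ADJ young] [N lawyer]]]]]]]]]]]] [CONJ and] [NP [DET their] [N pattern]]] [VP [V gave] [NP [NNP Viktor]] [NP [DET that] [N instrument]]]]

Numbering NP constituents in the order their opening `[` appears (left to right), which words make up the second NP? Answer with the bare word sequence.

The NP opening brackets appear, in order, over: "some conclusion after her result through this pattern below that strange village through every comet in my young lawyer and their pattern"; "some conclusion after her result through this pattern below that strange village through every comet in my young lawyer"; "her result through this pattern below that strange village through every comet in my young lawyer"; "this pattern below that strange village through every comet in my young lawyer"; "that strange village through every comet in my young lawyer"; "every comet in my young lawyer"; "my young lawyer"; "their pattern"; "Viktor"; "that instrument". The second one spans "some conclusion after her result through this pattern below that strange village through every comet in my young lawyer".

some conclusion after her result through this pattern below that strange village through every comet in my young lawyer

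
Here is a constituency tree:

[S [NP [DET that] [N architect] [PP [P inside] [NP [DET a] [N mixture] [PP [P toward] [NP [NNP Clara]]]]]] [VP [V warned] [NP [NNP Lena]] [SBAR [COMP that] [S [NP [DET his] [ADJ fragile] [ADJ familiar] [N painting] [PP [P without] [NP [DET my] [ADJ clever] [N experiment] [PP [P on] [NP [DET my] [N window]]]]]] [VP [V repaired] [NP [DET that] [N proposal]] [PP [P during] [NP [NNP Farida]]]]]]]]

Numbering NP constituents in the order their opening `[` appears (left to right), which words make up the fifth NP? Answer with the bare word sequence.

In left-to-right order the NP constituents are "that architect inside a mixture toward Clara"; "a mixture toward Clara"; "Clara"; "Lena"; "his fragile familiar painting without my clever experiment on my window"; "my clever experiment on my window"; "my window"; "that proposal"; "Farida". Number 5 is "his fragile familiar painting without my clever experiment on my window".

his fragile familiar painting without my clever experiment on my window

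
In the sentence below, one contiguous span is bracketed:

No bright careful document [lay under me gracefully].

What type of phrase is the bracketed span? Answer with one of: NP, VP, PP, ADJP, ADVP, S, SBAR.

VP

The bracketed span "lay under me gracefully" is headed by "lay", making it a verb phrase (VP).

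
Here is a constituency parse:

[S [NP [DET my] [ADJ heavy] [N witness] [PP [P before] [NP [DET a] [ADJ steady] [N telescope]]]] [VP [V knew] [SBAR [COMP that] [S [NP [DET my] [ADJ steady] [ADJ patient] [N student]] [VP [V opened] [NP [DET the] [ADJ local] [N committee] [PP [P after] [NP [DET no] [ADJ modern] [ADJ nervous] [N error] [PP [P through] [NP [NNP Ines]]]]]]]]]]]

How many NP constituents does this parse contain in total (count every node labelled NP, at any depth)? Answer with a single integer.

6

Listing each NP by its span: [NP my heavy witness before a steady telescope]; [NP a steady telescope]; [NP my steady patient student]; [NP the local committee after no modern nervous error through Ines]; [NP no modern nervous error through Ines]; [NP Ines] — that makes 6.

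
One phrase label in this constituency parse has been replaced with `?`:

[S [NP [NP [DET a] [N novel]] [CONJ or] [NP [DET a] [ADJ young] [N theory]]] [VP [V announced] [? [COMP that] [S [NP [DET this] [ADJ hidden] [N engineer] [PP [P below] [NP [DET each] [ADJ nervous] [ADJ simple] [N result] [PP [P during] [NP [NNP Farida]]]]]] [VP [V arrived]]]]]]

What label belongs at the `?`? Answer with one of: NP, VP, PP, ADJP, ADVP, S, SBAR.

Looking at what the `?` directly dominates — COMP 'that', S — this is a subordinate clause (SBAR).

SBAR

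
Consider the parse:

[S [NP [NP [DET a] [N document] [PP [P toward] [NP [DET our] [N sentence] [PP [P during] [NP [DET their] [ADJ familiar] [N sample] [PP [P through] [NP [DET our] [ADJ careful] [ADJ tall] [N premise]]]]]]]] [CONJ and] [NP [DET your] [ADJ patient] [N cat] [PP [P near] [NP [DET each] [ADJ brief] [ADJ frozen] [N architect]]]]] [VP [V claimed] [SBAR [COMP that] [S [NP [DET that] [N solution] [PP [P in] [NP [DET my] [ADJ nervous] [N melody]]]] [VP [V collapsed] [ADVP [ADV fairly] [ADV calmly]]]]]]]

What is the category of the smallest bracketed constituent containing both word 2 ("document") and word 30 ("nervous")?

S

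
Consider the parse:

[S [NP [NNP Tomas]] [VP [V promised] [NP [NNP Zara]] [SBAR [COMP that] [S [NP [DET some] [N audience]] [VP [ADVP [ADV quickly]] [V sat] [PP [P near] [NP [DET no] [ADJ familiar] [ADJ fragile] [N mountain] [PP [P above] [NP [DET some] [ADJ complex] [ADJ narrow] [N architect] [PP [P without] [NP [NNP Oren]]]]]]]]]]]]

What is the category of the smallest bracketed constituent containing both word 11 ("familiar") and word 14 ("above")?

NP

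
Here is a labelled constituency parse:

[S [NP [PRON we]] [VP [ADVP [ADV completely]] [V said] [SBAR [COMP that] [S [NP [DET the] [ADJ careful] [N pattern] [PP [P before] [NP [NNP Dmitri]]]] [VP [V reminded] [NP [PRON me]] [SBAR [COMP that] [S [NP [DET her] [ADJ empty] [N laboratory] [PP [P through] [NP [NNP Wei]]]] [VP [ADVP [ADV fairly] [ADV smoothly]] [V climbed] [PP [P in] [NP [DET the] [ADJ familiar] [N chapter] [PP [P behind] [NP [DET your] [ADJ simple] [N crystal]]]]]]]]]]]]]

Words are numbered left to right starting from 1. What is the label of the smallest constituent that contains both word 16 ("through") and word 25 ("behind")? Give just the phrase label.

Word 16 lies under S → VP → SBAR → S → VP → SBAR → S → NP → PP → P; word 25 lies under S → VP → SBAR → S → VP → SBAR → S → VP → PP → NP → PP → P. The lowest shared node is the S.

S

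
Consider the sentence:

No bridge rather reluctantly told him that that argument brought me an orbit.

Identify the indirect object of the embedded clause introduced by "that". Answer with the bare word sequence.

"brought" heads the VP of the embedded clause introduced by "that", and "me" is its indirect object.

me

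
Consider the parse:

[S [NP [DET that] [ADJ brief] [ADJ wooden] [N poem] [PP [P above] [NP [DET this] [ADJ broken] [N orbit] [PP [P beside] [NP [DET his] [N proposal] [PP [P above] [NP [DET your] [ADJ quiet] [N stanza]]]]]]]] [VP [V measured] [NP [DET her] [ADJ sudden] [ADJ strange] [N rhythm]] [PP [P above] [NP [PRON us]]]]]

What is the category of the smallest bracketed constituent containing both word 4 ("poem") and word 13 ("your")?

The smallest bracket enclosing both words is [NP that brief wooden poem above this broken orbit beside his proposal above your quiet stanza], so the label is NP.

NP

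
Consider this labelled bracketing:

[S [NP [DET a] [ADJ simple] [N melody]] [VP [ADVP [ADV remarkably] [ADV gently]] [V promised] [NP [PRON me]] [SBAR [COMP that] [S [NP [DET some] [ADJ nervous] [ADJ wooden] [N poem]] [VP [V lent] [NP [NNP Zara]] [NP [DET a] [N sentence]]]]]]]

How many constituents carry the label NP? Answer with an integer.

Listing each NP by its span: [NP a simple melody]; [NP me]; [NP some nervous wooden poem]; [NP Zara]; [NP a sentence] — that makes 5.

5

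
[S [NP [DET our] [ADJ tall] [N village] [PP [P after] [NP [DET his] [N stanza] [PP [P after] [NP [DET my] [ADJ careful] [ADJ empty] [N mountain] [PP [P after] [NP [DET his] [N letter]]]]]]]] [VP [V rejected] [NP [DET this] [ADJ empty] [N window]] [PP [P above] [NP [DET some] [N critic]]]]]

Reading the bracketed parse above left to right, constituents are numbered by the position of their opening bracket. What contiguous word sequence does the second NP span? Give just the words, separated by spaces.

The NP opening brackets appear, in order, over: "our tall village after his stanza after my careful empty mountain after his letter"; "his stanza after my careful empty mountain after his letter"; "my careful empty mountain after his letter"; "his letter"; "this empty window"; "some critic". The second one spans "his stanza after my careful empty mountain after his letter".

his stanza after my careful empty mountain after his letter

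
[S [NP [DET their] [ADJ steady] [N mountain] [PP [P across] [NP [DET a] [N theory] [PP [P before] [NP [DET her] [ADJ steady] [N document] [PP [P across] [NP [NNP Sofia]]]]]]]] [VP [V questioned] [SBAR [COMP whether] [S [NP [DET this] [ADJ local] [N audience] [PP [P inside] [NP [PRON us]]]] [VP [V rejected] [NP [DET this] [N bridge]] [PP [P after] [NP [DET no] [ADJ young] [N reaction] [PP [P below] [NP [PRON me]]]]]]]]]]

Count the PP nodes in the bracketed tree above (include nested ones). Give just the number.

Listing each PP by its span: [PP across a theory before her steady document across Sofia]; [PP before her steady document across Sofia]; [PP across Sofia]; [PP inside us]; [PP after no young reaction below me]; [PP below me] — that makes 6.

6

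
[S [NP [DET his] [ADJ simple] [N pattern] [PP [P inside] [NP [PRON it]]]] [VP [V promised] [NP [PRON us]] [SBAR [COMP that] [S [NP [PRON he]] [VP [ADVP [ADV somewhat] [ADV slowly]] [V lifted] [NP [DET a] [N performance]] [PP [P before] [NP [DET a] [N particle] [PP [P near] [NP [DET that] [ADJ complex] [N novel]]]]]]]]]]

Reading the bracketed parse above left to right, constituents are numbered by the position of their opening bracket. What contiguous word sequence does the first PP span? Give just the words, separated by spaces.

inside it

The PP opening brackets appear, in order, over: "inside it"; "before a particle near that complex novel"; "near that complex novel". The first one spans "inside it".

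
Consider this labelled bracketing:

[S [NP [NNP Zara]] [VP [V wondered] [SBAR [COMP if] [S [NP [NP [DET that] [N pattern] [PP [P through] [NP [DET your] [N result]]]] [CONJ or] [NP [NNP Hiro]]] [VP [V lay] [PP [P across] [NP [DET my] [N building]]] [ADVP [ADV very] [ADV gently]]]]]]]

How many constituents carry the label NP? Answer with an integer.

6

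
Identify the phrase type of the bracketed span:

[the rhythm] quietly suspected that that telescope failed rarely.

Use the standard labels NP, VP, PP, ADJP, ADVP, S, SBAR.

NP

"rhythm" is the head of the bracketed span, so the span is a noun phrase: NP.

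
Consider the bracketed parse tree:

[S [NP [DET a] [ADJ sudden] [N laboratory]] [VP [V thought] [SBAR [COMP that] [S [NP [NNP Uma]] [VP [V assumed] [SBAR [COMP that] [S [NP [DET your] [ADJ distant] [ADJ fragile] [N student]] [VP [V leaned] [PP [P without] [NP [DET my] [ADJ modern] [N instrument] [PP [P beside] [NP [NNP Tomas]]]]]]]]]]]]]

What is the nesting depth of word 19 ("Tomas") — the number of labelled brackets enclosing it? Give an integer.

Path from the root down to the word: S → VP → SBAR → S → VP → SBAR → S → VP → PP → NP → PP → NP → NNP. That is 13 enclosing brackets.

13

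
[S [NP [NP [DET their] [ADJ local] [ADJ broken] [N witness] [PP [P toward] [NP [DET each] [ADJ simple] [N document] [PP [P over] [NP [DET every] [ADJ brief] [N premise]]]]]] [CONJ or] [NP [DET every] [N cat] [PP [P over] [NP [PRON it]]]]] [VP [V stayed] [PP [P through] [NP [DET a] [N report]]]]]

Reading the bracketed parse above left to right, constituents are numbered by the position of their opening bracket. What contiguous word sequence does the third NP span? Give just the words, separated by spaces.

each simple document over every brief premise

In left-to-right order the NP constituents are "their local broken witness toward each simple document over every brief premise or every cat over it"; "their local broken witness toward each simple document over every brief premise"; "each simple document over every brief premise"; "every brief premise"; "every cat over it"; "it"; "a report". Number 3 is "each simple document over every brief premise".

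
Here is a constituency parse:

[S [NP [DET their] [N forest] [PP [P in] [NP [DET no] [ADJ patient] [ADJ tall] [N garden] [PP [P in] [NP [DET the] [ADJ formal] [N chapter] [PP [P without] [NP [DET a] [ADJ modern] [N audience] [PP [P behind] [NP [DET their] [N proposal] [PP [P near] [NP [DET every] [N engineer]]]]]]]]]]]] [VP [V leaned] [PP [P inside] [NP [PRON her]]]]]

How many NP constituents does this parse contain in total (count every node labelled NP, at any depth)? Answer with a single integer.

7

Scanning left to right, an opening `[NP` appears at word positions 1, 4, 9, 13, 17, 20, 24 — 7 in total.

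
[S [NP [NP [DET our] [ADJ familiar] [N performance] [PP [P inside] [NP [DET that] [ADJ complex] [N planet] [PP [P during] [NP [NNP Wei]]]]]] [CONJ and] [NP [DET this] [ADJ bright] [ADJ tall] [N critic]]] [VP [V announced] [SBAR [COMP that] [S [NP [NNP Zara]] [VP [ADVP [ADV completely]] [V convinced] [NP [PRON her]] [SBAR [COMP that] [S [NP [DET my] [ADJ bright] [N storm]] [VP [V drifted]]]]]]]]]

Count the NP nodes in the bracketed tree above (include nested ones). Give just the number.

Scanning left to right, an opening `[NP` appears at word positions 1, 1, 5, 9, 11, 17, 20, 22 — 8 in total.

8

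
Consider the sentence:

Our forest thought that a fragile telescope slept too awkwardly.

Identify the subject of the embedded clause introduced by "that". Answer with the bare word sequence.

"a fragile telescope" is the NP that combines with the VP headed by "slept" to form the embedded clause introduced by "that" — the subject.

a fragile telescope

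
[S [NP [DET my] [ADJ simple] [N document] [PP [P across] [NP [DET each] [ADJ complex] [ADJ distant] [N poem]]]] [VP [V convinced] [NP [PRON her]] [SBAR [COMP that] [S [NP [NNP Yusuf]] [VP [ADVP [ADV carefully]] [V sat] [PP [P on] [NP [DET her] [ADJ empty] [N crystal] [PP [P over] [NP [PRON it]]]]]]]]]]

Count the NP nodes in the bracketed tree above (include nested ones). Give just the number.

Scanning left to right, an opening `[NP` appears at word positions 1, 5, 10, 12, 16, 20 — 6 in total.

6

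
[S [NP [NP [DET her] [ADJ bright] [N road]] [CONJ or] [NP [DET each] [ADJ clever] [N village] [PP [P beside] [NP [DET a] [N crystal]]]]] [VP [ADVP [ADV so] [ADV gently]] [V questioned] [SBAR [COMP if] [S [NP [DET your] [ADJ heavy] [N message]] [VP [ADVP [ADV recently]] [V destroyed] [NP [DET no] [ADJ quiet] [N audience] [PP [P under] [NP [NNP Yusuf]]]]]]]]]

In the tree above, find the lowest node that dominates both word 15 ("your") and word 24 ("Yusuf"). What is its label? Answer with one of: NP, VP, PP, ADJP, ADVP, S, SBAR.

The smallest bracket enclosing both words is [S your heavy message recently destroyed no quiet audience under Yusuf], so the label is S.

S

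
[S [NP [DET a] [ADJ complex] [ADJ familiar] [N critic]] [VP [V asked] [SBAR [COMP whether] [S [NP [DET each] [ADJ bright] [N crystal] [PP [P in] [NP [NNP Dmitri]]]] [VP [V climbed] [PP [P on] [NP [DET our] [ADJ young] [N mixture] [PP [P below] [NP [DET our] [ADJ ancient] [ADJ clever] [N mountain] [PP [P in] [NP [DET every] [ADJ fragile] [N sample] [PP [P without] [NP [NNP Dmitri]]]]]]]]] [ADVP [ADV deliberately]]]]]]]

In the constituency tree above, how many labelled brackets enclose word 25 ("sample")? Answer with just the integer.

12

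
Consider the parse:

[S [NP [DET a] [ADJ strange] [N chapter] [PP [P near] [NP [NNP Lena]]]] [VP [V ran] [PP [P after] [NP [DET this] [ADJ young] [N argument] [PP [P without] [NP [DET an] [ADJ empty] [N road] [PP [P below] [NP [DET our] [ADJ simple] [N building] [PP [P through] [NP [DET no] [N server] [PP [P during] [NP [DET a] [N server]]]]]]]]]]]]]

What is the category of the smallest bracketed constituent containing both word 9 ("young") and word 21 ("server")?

NP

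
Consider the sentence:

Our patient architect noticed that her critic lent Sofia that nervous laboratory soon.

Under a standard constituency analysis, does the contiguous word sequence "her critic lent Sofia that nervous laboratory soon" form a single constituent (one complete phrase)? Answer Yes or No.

Yes

These words form the whole clause headed by "lent", so yes — one constituent.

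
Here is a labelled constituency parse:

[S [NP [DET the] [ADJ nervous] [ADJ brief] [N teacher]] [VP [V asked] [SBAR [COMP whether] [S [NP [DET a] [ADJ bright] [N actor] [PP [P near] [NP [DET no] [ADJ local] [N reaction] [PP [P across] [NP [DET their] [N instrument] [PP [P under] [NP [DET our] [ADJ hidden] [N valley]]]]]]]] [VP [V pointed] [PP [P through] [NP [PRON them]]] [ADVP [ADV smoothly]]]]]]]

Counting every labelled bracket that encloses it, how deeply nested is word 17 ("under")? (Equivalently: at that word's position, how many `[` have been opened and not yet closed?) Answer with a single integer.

11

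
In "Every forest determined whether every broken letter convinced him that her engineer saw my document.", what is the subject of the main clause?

every forest

The subject of the main clause is the NP immediately before the verb "determined": "every forest".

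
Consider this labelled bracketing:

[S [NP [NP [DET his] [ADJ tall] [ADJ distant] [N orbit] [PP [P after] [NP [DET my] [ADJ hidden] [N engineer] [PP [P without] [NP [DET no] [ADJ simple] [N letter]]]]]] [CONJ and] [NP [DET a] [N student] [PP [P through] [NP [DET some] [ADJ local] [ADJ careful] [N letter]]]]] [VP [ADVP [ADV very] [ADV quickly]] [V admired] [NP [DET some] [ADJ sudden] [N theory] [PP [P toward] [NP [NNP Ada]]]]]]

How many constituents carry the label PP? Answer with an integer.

4

The PP constituents are: [PP after my hidden engineer without no simple letter]; [PP without no simple letter]; [PP through some local careful letter]; [PP toward Ada]. Total: 4.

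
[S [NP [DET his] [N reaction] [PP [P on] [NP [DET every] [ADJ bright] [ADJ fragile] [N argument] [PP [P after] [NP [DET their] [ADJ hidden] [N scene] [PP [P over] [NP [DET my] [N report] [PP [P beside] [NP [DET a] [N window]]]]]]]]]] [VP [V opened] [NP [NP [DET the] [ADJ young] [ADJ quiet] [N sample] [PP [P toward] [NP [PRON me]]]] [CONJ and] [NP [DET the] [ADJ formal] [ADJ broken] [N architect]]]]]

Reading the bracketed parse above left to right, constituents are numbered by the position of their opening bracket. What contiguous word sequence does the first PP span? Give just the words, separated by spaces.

on every bright fragile argument after their hidden scene over my report beside a window

Opening `[PP` markers occur at word positions 3, 8, 12, 15, 23; the first of these opens the constituent [PP on every bright fragile argument after their hidden scene over my report beside a window].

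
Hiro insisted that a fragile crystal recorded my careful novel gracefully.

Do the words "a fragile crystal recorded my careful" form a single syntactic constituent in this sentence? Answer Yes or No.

No

The smallest constituent containing the whole sequence is the clause [S a fragile crystal recorded my careful novel gracefully], but the sequence is only part of it — it straddles the boundary between noun phrase "a fragile crystal" and verb phrase "recorded my careful novel gracefully".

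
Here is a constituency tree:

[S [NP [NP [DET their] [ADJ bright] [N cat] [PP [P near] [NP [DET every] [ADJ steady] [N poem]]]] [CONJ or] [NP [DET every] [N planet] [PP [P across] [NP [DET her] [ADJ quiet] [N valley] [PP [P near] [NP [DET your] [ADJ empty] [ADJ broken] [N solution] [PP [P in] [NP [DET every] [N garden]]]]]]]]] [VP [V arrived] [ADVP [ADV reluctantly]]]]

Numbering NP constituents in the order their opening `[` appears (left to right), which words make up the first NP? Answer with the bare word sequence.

their bright cat near every steady poem or every planet across her quiet valley near your empty broken solution in every garden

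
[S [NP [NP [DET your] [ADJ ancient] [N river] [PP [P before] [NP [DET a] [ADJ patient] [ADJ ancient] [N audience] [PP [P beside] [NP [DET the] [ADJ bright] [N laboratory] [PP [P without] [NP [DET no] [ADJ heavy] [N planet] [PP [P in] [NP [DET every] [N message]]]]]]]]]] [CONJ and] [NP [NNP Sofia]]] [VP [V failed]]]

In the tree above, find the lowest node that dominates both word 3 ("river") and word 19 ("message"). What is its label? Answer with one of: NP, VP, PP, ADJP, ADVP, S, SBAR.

NP

Word 3 lies under S → NP → NP → N; word 19 lies under S → NP → NP → PP → NP → PP → NP → PP → NP → PP → NP → N. The lowest shared node is the NP.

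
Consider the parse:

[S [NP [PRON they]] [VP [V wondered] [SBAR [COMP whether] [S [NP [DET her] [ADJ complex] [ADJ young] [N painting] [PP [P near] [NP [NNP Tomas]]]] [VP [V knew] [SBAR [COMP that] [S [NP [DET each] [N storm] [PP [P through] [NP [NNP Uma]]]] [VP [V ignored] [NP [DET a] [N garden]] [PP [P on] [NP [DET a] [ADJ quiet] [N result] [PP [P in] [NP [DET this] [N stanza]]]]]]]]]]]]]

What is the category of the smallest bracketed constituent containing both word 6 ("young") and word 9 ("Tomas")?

The smallest bracket enclosing both words is [NP her complex young painting near Tomas], so the label is NP.

NP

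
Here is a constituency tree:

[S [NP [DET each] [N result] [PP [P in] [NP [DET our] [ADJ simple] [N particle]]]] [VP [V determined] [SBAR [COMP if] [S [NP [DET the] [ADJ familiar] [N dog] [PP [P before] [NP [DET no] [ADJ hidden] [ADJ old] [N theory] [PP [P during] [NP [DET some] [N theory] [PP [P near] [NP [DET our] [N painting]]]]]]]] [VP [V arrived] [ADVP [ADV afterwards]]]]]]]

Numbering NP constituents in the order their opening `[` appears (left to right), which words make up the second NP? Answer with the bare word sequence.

our simple particle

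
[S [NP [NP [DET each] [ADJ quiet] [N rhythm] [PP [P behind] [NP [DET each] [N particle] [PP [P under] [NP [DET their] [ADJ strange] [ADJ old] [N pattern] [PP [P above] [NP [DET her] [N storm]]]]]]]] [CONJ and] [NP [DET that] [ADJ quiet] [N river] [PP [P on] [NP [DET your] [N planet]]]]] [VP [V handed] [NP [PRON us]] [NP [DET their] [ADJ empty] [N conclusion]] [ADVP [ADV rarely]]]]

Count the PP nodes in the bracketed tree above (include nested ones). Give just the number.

Listing each PP by its span: [PP behind each particle under their strange old pattern above her storm]; [PP under their strange old pattern above her storm]; [PP above her storm]; [PP on your planet] — that makes 4.

4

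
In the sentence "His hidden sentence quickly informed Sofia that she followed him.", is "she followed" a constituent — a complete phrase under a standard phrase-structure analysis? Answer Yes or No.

The smallest constituent containing the whole sequence is the clause [S she followed him], but the sequence is only part of it — it straddles the boundary between noun phrase "she" and verb phrase "followed him".

No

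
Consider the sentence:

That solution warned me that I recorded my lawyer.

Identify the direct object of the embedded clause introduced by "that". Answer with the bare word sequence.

my lawyer

The verb of the embedded clause introduced by "that" is "recorded"; its direct object is the NP "my lawyer".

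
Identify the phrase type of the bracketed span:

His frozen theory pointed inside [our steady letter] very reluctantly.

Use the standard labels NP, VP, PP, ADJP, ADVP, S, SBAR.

NP

"letter" is the head of the bracketed span, so the span is a noun phrase: NP.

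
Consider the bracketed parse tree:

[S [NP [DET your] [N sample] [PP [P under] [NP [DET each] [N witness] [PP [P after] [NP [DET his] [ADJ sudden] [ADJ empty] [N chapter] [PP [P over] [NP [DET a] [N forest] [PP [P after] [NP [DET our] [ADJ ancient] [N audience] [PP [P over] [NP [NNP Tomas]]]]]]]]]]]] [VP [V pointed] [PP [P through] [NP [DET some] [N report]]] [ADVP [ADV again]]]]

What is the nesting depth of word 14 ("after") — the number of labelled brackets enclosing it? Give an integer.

Path from the root down to the word: S → NP → PP → NP → PP → NP → PP → NP → PP → P. That is 10 enclosing brackets.

10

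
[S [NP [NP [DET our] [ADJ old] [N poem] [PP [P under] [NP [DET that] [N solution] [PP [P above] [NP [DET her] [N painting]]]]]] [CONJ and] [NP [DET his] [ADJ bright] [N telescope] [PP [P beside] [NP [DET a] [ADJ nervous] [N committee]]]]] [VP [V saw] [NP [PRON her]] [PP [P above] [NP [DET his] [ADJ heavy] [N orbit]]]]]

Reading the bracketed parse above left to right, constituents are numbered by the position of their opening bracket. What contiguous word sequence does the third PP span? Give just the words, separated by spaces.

beside a nervous committee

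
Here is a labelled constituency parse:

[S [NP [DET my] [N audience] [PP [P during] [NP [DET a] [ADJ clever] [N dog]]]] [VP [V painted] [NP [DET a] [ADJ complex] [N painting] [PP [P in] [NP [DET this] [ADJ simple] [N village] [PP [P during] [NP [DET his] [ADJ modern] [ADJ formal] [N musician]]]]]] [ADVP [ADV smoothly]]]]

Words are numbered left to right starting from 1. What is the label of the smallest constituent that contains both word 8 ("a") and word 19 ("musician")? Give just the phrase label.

NP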